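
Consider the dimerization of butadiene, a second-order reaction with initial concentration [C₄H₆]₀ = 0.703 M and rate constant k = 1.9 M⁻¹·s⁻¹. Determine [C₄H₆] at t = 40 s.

0.01292 M

Step 1: For a second-order reaction: 1/[C₄H₆] = 1/[C₄H₆]₀ + kt
Step 2: 1/[C₄H₆] = 1/0.703 + 1.9 × 40
Step 3: 1/[C₄H₆] = 1.422 + 76 = 77.42
Step 4: [C₄H₆] = 1/77.42 = 0.01292 M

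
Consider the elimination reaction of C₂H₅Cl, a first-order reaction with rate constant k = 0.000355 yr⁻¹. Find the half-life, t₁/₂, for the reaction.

1953 yr

Step 1: For a first-order reaction, t₁/₂ = ln(2)/k
Step 2: t₁/₂ = ln(2)/0.000355
Step 3: t₁/₂ = 0.6931/0.000355 = 1953 yr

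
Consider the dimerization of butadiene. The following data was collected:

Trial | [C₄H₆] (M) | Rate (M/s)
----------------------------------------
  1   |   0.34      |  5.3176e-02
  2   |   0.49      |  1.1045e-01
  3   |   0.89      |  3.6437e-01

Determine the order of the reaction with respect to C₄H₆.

second order (2)

Step 1: Compare trials to find order n where rate₂/rate₁ = ([C₄H₆]₂/[C₄H₆]₁)^n
Step 2: rate₂/rate₁ = 1.1045e-01/5.3176e-02 = 2.077
Step 3: [C₄H₆]₂/[C₄H₆]₁ = 0.49/0.34 = 1.441
Step 4: n = ln(2.077)/ln(1.441) = 2.00 ≈ 2
Step 5: The reaction is second order in C₄H₆.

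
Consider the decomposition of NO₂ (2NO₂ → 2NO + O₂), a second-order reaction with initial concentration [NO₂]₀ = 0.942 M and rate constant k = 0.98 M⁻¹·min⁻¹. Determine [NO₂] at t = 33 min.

0.02994 M

Step 1: For a second-order reaction: 1/[NO₂] = 1/[NO₂]₀ + kt
Step 2: 1/[NO₂] = 1/0.942 + 0.98 × 33
Step 3: 1/[NO₂] = 1.062 + 32.34 = 33.4
Step 4: [NO₂] = 1/33.4 = 0.02994 M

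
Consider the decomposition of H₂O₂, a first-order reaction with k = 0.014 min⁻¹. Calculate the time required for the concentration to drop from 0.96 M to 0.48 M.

49.51 min

Step 1: For first-order: t = ln([H₂O₂]₀/[H₂O₂])/k
Step 2: t = ln(0.96/0.48)/0.014
Step 3: t = ln(2)/0.014
Step 4: t = 0.6931/0.014 = 49.51 min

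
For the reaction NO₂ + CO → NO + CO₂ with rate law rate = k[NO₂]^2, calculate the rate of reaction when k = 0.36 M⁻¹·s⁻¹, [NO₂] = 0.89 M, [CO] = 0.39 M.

0.2852 M/s

Step 1: The rate law is rate = k[NO₂]^2
Step 2: Note that the rate does not depend on [CO] (zero order in CO).
Step 3: rate = 0.36 × (0.89)^2 = 0.285156 M/s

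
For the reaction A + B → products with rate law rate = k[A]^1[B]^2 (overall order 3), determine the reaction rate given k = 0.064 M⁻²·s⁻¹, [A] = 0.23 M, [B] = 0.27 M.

0.001073 M/s

Step 1: The rate law is rate = k[A]^1[B]^2, overall order = 1+2 = 3
Step 2: Substitute values: rate = 0.064 × (0.23)^1 × (0.27)^2
Step 3: rate = 0.064 × 0.23 × 0.0729 = 0.00107309 M/s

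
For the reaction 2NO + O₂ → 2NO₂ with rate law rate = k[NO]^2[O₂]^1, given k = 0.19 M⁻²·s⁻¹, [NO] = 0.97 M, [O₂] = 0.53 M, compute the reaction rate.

0.09475 M/s

Step 1: The rate law is rate = k[NO]^2[O₂]^1
Step 2: Substitute: rate = 0.19 × (0.97)^2 × (0.53)^1
Step 3: rate = 0.19 × 0.9409 × 0.53 = 0.0947486 M/s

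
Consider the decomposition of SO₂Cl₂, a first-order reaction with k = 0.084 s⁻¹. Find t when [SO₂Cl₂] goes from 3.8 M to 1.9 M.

8.252 s

Step 1: For first-order: t = ln([SO₂Cl₂]₀/[SO₂Cl₂])/k
Step 2: t = ln(3.8/1.9)/0.084
Step 3: t = ln(2)/0.084
Step 4: t = 0.6931/0.084 = 8.252 s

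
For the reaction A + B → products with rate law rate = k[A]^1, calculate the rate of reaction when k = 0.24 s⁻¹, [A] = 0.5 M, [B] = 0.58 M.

0.12 M/s

Step 1: The rate law is rate = k[A]^1
Step 2: Note that the rate does not depend on [B] (zero order in B).
Step 3: rate = 0.24 × (0.5)^1 = 0.12 M/s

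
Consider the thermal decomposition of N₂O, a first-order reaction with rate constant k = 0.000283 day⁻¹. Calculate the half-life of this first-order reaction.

2449 day

Step 1: For a first-order reaction, t₁/₂ = ln(2)/k
Step 2: t₁/₂ = ln(2)/0.000283
Step 3: t₁/₂ = 0.6931/0.000283 = 2449 day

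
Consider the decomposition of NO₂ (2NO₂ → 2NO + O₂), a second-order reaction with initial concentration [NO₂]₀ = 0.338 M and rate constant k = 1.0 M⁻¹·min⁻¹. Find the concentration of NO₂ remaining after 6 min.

0.1116 M

Step 1: For a second-order reaction: 1/[NO₂] = 1/[NO₂]₀ + kt
Step 2: 1/[NO₂] = 1/0.338 + 1.0 × 6
Step 3: 1/[NO₂] = 2.959 + 6 = 8.959
Step 4: [NO₂] = 1/8.959 = 0.1116 M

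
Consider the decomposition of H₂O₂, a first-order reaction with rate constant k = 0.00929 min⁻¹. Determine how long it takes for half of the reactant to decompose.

74.61 min

Step 1: For a first-order reaction, t₁/₂ = ln(2)/k
Step 2: t₁/₂ = ln(2)/0.00929
Step 3: t₁/₂ = 0.6931/0.00929 = 74.61 min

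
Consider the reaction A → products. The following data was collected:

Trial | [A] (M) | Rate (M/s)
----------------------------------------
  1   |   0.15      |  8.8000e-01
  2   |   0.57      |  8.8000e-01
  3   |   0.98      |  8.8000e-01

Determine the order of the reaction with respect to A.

zeroth order (0)

Step 1: Compare trials - when concentration changes, rate stays constant.
Step 2: rate₂/rate₁ = 8.8000e-01/8.8000e-01 = 1
Step 3: [A]₂/[A]₁ = 0.57/0.15 = 3.8
Step 4: Since rate ratio ≈ (conc ratio)^0, the reaction is zeroth order.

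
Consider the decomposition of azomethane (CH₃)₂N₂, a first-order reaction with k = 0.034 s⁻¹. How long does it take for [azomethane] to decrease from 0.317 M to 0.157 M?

20.67 s

Step 1: For first-order: t = ln([azomethane]₀/[azomethane])/k
Step 2: t = ln(0.317/0.157)/0.034
Step 3: t = ln(2.019)/0.034
Step 4: t = 0.7027/0.034 = 20.67 s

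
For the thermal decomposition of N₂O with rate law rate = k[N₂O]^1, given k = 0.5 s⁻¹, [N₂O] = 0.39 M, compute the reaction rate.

0.195 M/s

Step 1: Identify the rate law: rate = k[N₂O]^1
Step 2: Substitute values: rate = 0.5 × (0.39)^1
Step 3: Calculate: rate = 0.5 × 0.39 = 0.195 M/s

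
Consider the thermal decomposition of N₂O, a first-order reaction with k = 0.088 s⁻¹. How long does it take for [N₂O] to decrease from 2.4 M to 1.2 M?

7.877 s

Step 1: For first-order: t = ln([N₂O]₀/[N₂O])/k
Step 2: t = ln(2.4/1.2)/0.088
Step 3: t = ln(2)/0.088
Step 4: t = 0.6931/0.088 = 7.877 s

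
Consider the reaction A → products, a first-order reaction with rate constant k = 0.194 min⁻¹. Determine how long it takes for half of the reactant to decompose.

3.573 min

Step 1: For a first-order reaction, t₁/₂ = ln(2)/k
Step 2: t₁/₂ = ln(2)/0.194
Step 3: t₁/₂ = 0.6931/0.194 = 3.573 min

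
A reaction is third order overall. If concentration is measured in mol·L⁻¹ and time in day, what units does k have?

(mol·L⁻¹)⁻²·day⁻¹

Step 1: For overall order n, rate = k × (concentration)^n.
Step 2: Rate has units mol·L⁻¹·day⁻¹; concentration term has units (mol·L⁻¹)^3.
Step 3: k = rate / (concentration)^n, so units of k = (mol·L⁻¹)^(1-3)·day⁻¹ = (mol·L⁻¹)⁻²·day⁻¹.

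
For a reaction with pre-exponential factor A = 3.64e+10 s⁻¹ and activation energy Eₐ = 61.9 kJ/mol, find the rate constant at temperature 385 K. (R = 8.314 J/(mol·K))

1.45e+02 s⁻¹

Step 1: Use the Arrhenius equation: k = A × exp(-Eₐ/RT)
Step 2: Convert Eₐ to J/mol: 61.9 kJ/mol = 61900 J/mol
Step 3: Calculate the exponent: -Eₐ/(RT) = -61900/(8.314 × 385) = -19.33837
Step 4: k = 3.64e+10 × exp(-19.33837)
Step 5: k = 3.64e+10 × 3.99441e-09 = 1.4540e+02 s⁻¹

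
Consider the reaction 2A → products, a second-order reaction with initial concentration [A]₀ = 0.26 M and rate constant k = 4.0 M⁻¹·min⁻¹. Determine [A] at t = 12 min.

0.01929 M

Step 1: For a second-order reaction: 1/[A] = 1/[A]₀ + kt
Step 2: 1/[A] = 1/0.26 + 4.0 × 12
Step 3: 1/[A] = 3.846 + 48 = 51.85
Step 4: [A] = 1/51.85 = 0.01929 M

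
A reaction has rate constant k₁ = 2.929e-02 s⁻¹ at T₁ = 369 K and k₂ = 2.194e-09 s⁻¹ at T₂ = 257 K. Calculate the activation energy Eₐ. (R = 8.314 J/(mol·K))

115.5 kJ/mol

Step 1: Use the two-temperature Arrhenius form: ln(k₂/k₁) = -Eₐ/R × (1/T₂ - 1/T₁)
Step 2: ln(k₂/k₁) = ln(2.194e-09/2.929e-02) = ln(7.49061e-08) = -16.407
Step 3: 1/T₂ - 1/T₁ = 1/257 - 1/369 = 1.181023e-03 K⁻¹
Step 4: Eₐ = -R × ln(k₂/k₁) / (1/T₂ - 1/T₁) = -8.314 × -16.407 / 1.181023e-03
Step 5: Eₐ = 1.1550e+05 J/mol = 115.5 kJ/mol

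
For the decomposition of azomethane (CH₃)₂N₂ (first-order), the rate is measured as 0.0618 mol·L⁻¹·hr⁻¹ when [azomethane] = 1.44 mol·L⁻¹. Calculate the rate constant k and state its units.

0.04292 hr⁻¹

Step 1: rate = k[azomethane]^1, so k = rate / [azomethane]^1.
Step 2: k = 0.0618 / (1.44)^1 = 0.0618 / 1.44.
Step 3: k = 0.04292 hr⁻¹.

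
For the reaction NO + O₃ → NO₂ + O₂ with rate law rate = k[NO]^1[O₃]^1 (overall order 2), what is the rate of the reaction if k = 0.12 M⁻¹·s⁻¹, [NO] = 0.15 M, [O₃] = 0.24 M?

0.00432 M/s

Step 1: The rate law is rate = k[NO]^1[O₃]^1, overall order = 1+1 = 2
Step 2: Substitute values: rate = 0.12 × (0.15)^1 × (0.24)^1
Step 3: rate = 0.12 × 0.15 × 0.24 = 0.00432 M/s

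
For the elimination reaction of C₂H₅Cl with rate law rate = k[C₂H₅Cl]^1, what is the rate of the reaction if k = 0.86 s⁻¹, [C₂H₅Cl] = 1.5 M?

1.29 M/s

Step 1: Identify the rate law: rate = k[C₂H₅Cl]^1
Step 2: Substitute values: rate = 0.86 × (1.5)^1
Step 3: Calculate: rate = 0.86 × 1.5 = 1.29 M/s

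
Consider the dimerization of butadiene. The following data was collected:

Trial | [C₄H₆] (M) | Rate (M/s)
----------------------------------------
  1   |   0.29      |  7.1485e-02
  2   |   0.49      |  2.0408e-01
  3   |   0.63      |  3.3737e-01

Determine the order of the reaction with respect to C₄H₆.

second order (2)

Step 1: Compare trials to find order n where rate₂/rate₁ = ([C₄H₆]₂/[C₄H₆]₁)^n
Step 2: rate₂/rate₁ = 2.0408e-01/7.1485e-02 = 2.855
Step 3: [C₄H₆]₂/[C₄H₆]₁ = 0.49/0.29 = 1.69
Step 4: n = ln(2.855)/ln(1.69) = 2.00 ≈ 2
Step 5: The reaction is second order in C₄H₆.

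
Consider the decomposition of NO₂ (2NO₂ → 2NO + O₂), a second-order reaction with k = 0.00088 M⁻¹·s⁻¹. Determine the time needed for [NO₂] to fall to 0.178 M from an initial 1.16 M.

5404 s

Step 1: For second-order: t = (1/[NO₂] - 1/[NO₂]₀)/k
Step 2: t = (1/0.178 - 1/1.16)/0.00088
Step 3: t = (5.618 - 0.8621)/0.00088
Step 4: t = 4.756/0.00088 = 5404 s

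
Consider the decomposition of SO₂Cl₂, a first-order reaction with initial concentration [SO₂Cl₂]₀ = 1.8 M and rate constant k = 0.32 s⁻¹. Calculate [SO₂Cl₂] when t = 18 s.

0.005672 M

Step 1: For a first-order reaction: [SO₂Cl₂] = [SO₂Cl₂]₀ × e^(-kt)
Step 2: [SO₂Cl₂] = 1.8 × e^(-0.32 × 18)
Step 3: [SO₂Cl₂] = 1.8 × e^(-5.76)
Step 4: [SO₂Cl₂] = 1.8 × 0.00315111 = 0.005672 M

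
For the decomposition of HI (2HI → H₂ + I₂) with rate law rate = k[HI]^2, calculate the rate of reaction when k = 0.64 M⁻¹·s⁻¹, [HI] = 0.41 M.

0.1076 M/s

Step 1: Identify the rate law: rate = k[HI]^2
Step 2: Substitute values: rate = 0.64 × (0.41)^2
Step 3: Calculate: rate = 0.64 × 0.1681 = 0.107584 M/s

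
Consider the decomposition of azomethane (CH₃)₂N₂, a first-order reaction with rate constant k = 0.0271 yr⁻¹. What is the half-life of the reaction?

25.58 yr

Step 1: For a first-order reaction, t₁/₂ = ln(2)/k
Step 2: t₁/₂ = ln(2)/0.0271
Step 3: t₁/₂ = 0.6931/0.0271 = 25.58 yr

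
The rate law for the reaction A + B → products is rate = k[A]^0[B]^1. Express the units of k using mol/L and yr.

yr⁻¹

Step 1: Overall order = 0 + 1 = 1.
Step 2: rate has units mol/L·yr⁻¹; [A]^0[B]^1 has units (mol/L)^1.
Step 3: k = rate/([A]^0[B]^1), so units of k = (mol/L)^(1-1)·yr⁻¹ = yr⁻¹.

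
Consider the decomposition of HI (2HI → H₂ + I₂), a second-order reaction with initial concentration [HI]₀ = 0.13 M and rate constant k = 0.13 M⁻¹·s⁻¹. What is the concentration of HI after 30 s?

0.08626 M

Step 1: For a second-order reaction: 1/[HI] = 1/[HI]₀ + kt
Step 2: 1/[HI] = 1/0.13 + 0.13 × 30
Step 3: 1/[HI] = 7.692 + 3.9 = 11.59
Step 4: [HI] = 1/11.59 = 0.08626 M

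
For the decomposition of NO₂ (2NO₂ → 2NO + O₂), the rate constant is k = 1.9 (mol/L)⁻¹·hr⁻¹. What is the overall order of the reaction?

second order (2)

Step 1: The units of k for an nth-order reaction are (concentration)^(1-n)·(time)⁻¹.
Step 2: Here k has units (mol/L)⁻¹·hr⁻¹, so the concentration exponent is -1.
Step 3: 1 - n = -1 ⇒ n = 2. The reaction is second order.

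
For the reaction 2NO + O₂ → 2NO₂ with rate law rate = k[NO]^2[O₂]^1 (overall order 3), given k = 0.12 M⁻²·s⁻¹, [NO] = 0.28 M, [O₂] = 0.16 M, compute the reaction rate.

0.001505 M/s

Step 1: The rate law is rate = k[NO]^2[O₂]^1, overall order = 2+1 = 3
Step 2: Substitute values: rate = 0.12 × (0.28)^2 × (0.16)^1
Step 3: rate = 0.12 × 0.0784 × 0.16 = 0.00150528 M/s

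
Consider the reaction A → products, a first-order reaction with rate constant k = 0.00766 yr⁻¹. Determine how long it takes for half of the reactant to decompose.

90.49 yr

Step 1: For a first-order reaction, t₁/₂ = ln(2)/k
Step 2: t₁/₂ = ln(2)/0.00766
Step 3: t₁/₂ = 0.6931/0.00766 = 90.49 yr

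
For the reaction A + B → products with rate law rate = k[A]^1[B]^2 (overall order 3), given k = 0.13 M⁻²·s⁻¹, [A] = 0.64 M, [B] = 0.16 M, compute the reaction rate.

0.00213 M/s

Step 1: The rate law is rate = k[A]^1[B]^2, overall order = 1+2 = 3
Step 2: Substitute values: rate = 0.13 × (0.64)^1 × (0.16)^2
Step 3: rate = 0.13 × 0.64 × 0.0256 = 0.00212992 M/s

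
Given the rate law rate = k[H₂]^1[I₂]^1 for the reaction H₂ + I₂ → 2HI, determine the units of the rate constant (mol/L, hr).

(mol/L)⁻¹·hr⁻¹

Step 1: Overall order = 1 + 1 = 2.
Step 2: rate has units mol/L·hr⁻¹; [H₂]^1[I₂]^1 has units (mol/L)^2.
Step 3: k = rate/([H₂]^1[I₂]^1), so units of k = (mol/L)^(1-2)·hr⁻¹ = (mol/L)⁻¹·hr⁻¹.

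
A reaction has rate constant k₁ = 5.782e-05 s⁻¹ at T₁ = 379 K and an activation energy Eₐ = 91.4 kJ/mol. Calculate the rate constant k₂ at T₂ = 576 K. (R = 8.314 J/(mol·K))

1.176e+00 s⁻¹

Step 1: Use the two-temperature Arrhenius form: ln(k₂/k₁) = -Eₐ/R × (1/T₂ - 1/T₁)
Step 2: Convert Eₐ to J/mol: 91.4 kJ/mol = 91400 J/mol
Step 3: 1/T₂ - 1/T₁ = 1/576 - 1/379 = -9.024113e-04 K⁻¹
Step 4: ln(k₂/k₁) = -91400/8.314 × -9.024113e-04 = 9.92066
Step 5: k₂ = k₁ × exp(9.92066) = 5.782e-05 × 2.03464e+04 = 1.176e+00 s⁻¹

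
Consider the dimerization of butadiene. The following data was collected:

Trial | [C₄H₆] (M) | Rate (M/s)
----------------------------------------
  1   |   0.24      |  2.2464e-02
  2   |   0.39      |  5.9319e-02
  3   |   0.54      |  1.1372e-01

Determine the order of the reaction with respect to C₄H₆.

second order (2)

Step 1: Compare trials to find order n where rate₂/rate₁ = ([C₄H₆]₂/[C₄H₆]₁)^n
Step 2: rate₂/rate₁ = 5.9319e-02/2.2464e-02 = 2.641
Step 3: [C₄H₆]₂/[C₄H₆]₁ = 0.39/0.24 = 1.625
Step 4: n = ln(2.641)/ln(1.625) = 2.00 ≈ 2
Step 5: The reaction is second order in C₄H₆.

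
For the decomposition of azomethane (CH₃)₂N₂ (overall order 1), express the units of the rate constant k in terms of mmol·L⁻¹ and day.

day⁻¹

Step 1: For overall order n, rate = k × (concentration)^n.
Step 2: Rate has units mmol·L⁻¹·day⁻¹; concentration term has units (mmol·L⁻¹)^1.
Step 3: k = rate / (concentration)^n, so units of k = (mmol·L⁻¹)^(1-1)·day⁻¹ = day⁻¹.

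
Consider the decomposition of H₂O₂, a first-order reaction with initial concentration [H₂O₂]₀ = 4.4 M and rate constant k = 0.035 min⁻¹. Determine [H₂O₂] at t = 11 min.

2.994 M

Step 1: For a first-order reaction: [H₂O₂] = [H₂O₂]₀ × e^(-kt)
Step 2: [H₂O₂] = 4.4 × e^(-0.035 × 11)
Step 3: [H₂O₂] = 4.4 × e^(-0.385)
Step 4: [H₂O₂] = 4.4 × 0.680451 = 2.994 M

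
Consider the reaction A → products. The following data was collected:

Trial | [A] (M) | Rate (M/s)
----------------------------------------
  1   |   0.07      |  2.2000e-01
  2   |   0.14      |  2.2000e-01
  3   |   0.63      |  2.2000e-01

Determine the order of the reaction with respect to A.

zeroth order (0)

Step 1: Compare trials - when concentration changes, rate stays constant.
Step 2: rate₂/rate₁ = 2.2000e-01/2.2000e-01 = 1
Step 3: [A]₂/[A]₁ = 0.14/0.07 = 2
Step 4: Since rate ratio ≈ (conc ratio)^0, the reaction is zeroth order.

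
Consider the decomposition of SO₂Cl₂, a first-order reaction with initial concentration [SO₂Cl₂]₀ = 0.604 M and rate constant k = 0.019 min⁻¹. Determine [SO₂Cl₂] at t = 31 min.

0.3351 M

Step 1: For a first-order reaction: [SO₂Cl₂] = [SO₂Cl₂]₀ × e^(-kt)
Step 2: [SO₂Cl₂] = 0.604 × e^(-0.019 × 31)
Step 3: [SO₂Cl₂] = 0.604 × e^(-0.589)
Step 4: [SO₂Cl₂] = 0.604 × 0.554882 = 0.3351 M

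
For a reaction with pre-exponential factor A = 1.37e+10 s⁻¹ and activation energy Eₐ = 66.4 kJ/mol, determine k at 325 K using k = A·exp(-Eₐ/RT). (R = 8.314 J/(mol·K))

2.91e-01 s⁻¹

Step 1: Use the Arrhenius equation: k = A × exp(-Eₐ/RT)
Step 2: Convert Eₐ to J/mol: 66.4 kJ/mol = 66400 J/mol
Step 3: Calculate the exponent: -Eₐ/(RT) = -66400/(8.314 × 325) = -24.57393
Step 4: k = 1.37e+10 × exp(-24.57393)
Step 5: k = 1.37e+10 × 2.12656e-11 = 2.9134e-01 s⁻¹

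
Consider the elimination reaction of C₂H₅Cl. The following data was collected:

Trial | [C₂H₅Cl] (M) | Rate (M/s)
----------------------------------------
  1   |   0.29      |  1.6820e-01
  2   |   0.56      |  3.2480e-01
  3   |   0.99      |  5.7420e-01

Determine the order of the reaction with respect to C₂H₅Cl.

first order (1)

Step 1: Compare trials to find order n where rate₂/rate₁ = ([C₂H₅Cl]₂/[C₂H₅Cl]₁)^n
Step 2: rate₂/rate₁ = 3.2480e-01/1.6820e-01 = 1.931
Step 3: [C₂H₅Cl]₂/[C₂H₅Cl]₁ = 0.56/0.29 = 1.931
Step 4: n = ln(1.931)/ln(1.931) = 1.00 ≈ 1
Step 5: The reaction is first order in C₂H₅Cl.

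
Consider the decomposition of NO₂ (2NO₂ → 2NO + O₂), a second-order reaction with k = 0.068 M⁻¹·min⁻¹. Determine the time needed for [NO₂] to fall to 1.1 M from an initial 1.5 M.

3.565 min

Step 1: For second-order: t = (1/[NO₂] - 1/[NO₂]₀)/k
Step 2: t = (1/1.1 - 1/1.5)/0.068
Step 3: t = (0.9091 - 0.6667)/0.068
Step 4: t = 0.2424/0.068 = 3.565 min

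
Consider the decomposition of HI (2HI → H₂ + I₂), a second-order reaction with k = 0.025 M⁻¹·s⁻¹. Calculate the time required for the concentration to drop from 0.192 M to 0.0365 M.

887.6 s

Step 1: For second-order: t = (1/[HI] - 1/[HI]₀)/k
Step 2: t = (1/0.0365 - 1/0.192)/0.025
Step 3: t = (27.4 - 5.208)/0.025
Step 4: t = 22.19/0.025 = 887.6 s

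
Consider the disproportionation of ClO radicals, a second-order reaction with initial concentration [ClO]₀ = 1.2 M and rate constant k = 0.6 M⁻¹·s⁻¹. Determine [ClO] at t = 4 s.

0.3093 M

Step 1: For a second-order reaction: 1/[ClO] = 1/[ClO]₀ + kt
Step 2: 1/[ClO] = 1/1.2 + 0.6 × 4
Step 3: 1/[ClO] = 0.8333 + 2.4 = 3.233
Step 4: [ClO] = 1/3.233 = 0.3093 M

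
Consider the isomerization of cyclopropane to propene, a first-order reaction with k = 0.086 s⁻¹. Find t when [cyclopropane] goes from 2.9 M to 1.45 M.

8.06 s

Step 1: For first-order: t = ln([cyclopropane]₀/[cyclopropane])/k
Step 2: t = ln(2.9/1.45)/0.086
Step 3: t = ln(2)/0.086
Step 4: t = 0.6931/0.086 = 8.06 s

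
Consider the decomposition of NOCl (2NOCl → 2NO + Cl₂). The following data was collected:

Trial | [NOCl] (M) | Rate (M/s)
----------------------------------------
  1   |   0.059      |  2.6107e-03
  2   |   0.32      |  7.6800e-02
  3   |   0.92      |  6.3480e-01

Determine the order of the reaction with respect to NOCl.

second order (2)

Step 1: Compare trials to find order n where rate₂/rate₁ = ([NOCl]₂/[NOCl]₁)^n
Step 2: rate₂/rate₁ = 7.6800e-02/2.6107e-03 = 29.42
Step 3: [NOCl]₂/[NOCl]₁ = 0.32/0.059 = 5.424
Step 4: n = ln(29.42)/ln(5.424) = 2.00 ≈ 2
Step 5: The reaction is second order in NOCl.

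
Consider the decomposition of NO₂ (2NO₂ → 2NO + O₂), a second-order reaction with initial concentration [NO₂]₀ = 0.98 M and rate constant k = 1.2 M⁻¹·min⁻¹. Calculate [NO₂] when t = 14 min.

0.05612 M

Step 1: For a second-order reaction: 1/[NO₂] = 1/[NO₂]₀ + kt
Step 2: 1/[NO₂] = 1/0.98 + 1.2 × 14
Step 3: 1/[NO₂] = 1.02 + 16.8 = 17.82
Step 4: [NO₂] = 1/17.82 = 0.05612 M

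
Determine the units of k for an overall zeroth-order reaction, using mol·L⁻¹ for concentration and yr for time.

mol·L⁻¹·yr⁻¹

Step 1: For overall order n, rate = k × (concentration)^n.
Step 2: Rate has units mol·L⁻¹·yr⁻¹; concentration term has units (mol·L⁻¹)^0.
Step 3: k = rate / (concentration)^n, so units of k = (mol·L⁻¹)^(1-0)·yr⁻¹ = mol·L⁻¹·yr⁻¹.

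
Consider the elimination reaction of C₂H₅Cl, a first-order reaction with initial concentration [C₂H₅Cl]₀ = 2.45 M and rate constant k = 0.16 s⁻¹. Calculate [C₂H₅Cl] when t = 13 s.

0.3061 M

Step 1: For a first-order reaction: [C₂H₅Cl] = [C₂H₅Cl]₀ × e^(-kt)
Step 2: [C₂H₅Cl] = 2.45 × e^(-0.16 × 13)
Step 3: [C₂H₅Cl] = 2.45 × e^(-2.08)
Step 4: [C₂H₅Cl] = 2.45 × 0.12493 = 0.3061 M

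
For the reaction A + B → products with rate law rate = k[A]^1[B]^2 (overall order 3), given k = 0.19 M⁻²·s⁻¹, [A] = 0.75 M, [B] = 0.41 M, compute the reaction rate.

0.02395 M/s

Step 1: The rate law is rate = k[A]^1[B]^2, overall order = 1+2 = 3
Step 2: Substitute values: rate = 0.19 × (0.75)^1 × (0.41)^2
Step 3: rate = 0.19 × 0.75 × 0.1681 = 0.0239542 M/s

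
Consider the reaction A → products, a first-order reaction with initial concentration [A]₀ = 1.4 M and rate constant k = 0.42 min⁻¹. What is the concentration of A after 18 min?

0.0007292 M

Step 1: For a first-order reaction: [A] = [A]₀ × e^(-kt)
Step 2: [A] = 1.4 × e^(-0.42 × 18)
Step 3: [A] = 1.4 × e^(-7.56)
Step 4: [A] = 1.4 × 0.000520875 = 0.0007292 M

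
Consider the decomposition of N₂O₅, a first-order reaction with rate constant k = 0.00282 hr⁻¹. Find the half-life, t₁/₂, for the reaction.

245.8 hr

Step 1: For a first-order reaction, t₁/₂ = ln(2)/k
Step 2: t₁/₂ = ln(2)/0.00282
Step 3: t₁/₂ = 0.6931/0.00282 = 245.8 hr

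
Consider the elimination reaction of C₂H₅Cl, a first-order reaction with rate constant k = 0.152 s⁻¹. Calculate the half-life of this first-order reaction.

4.56 s

Step 1: For a first-order reaction, t₁/₂ = ln(2)/k
Step 2: t₁/₂ = ln(2)/0.152
Step 3: t₁/₂ = 0.6931/0.152 = 4.56 s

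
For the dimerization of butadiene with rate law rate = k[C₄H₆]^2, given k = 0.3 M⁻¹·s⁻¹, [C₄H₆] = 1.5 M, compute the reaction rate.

0.675 M/s

Step 1: Identify the rate law: rate = k[C₄H₆]^2
Step 2: Substitute values: rate = 0.3 × (1.5)^2
Step 3: Calculate: rate = 0.3 × 2.25 = 0.675 M/s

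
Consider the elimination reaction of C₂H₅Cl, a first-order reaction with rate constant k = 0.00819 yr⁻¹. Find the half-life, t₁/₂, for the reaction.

84.63 yr

Step 1: For a first-order reaction, t₁/₂ = ln(2)/k
Step 2: t₁/₂ = ln(2)/0.00819
Step 3: t₁/₂ = 0.6931/0.00819 = 84.63 yr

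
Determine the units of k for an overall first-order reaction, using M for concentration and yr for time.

yr⁻¹

Step 1: For overall order n, rate = k × (concentration)^n.
Step 2: Rate has units M·yr⁻¹; concentration term has units M^1.
Step 3: k = rate / (concentration)^n, so units of k = M^(1-1)·yr⁻¹ = yr⁻¹.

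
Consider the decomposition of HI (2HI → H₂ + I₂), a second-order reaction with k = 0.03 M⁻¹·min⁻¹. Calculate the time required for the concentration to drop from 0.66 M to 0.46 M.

21.96 min

Step 1: For second-order: t = (1/[HI] - 1/[HI]₀)/k
Step 2: t = (1/0.46 - 1/0.66)/0.03
Step 3: t = (2.174 - 1.515)/0.03
Step 4: t = 0.6588/0.03 = 21.96 min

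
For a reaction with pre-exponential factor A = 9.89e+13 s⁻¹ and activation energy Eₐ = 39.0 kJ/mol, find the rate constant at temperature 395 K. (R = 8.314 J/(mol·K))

6.88e+08 s⁻¹

Step 1: Use the Arrhenius equation: k = A × exp(-Eₐ/RT)
Step 2: Convert Eₐ to J/mol: 39.0 kJ/mol = 39000 J/mol
Step 3: Calculate the exponent: -Eₐ/(RT) = -39000/(8.314 × 395) = -11.87565
Step 4: k = 9.89e+13 × exp(-11.87565)
Step 5: k = 9.89e+13 × 6.95778e-06 = 6.8812e+08 s⁻¹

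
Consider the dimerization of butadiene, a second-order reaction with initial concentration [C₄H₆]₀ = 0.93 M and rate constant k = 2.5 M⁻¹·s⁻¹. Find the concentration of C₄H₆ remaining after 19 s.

0.02059 M

Step 1: For a second-order reaction: 1/[C₄H₆] = 1/[C₄H₆]₀ + kt
Step 2: 1/[C₄H₆] = 1/0.93 + 2.5 × 19
Step 3: 1/[C₄H₆] = 1.075 + 47.5 = 48.58
Step 4: [C₄H₆] = 1/48.58 = 0.02059 M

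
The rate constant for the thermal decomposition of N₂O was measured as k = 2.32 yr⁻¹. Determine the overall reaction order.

first order (1)

Step 1: The units of k for an nth-order reaction are (concentration)^(1-n)·(time)⁻¹.
Step 2: Here k has units yr⁻¹, so the concentration exponent is 0.
Step 3: 1 - n = 0 ⇒ n = 1. The reaction is first order.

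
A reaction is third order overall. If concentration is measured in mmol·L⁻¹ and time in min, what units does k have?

(mmol·L⁻¹)⁻²·min⁻¹

Step 1: For overall order n, rate = k × (concentration)^n.
Step 2: Rate has units mmol·L⁻¹·min⁻¹; concentration term has units (mmol·L⁻¹)^3.
Step 3: k = rate / (concentration)^n, so units of k = (mmol·L⁻¹)^(1-3)·min⁻¹ = (mmol·L⁻¹)⁻²·min⁻¹.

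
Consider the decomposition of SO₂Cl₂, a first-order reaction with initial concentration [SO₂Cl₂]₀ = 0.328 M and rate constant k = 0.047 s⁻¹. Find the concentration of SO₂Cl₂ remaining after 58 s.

0.02148 M

Step 1: For a first-order reaction: [SO₂Cl₂] = [SO₂Cl₂]₀ × e^(-kt)
Step 2: [SO₂Cl₂] = 0.328 × e^(-0.047 × 58)
Step 3: [SO₂Cl₂] = 0.328 × e^(-2.726)
Step 4: [SO₂Cl₂] = 0.328 × 0.0654807 = 0.02148 M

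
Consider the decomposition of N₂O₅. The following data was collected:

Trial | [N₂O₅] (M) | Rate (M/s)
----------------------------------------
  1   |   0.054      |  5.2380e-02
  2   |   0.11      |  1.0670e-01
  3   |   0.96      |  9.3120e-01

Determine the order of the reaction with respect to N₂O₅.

first order (1)

Step 1: Compare trials to find order n where rate₂/rate₁ = ([N₂O₅]₂/[N₂O₅]₁)^n
Step 2: rate₂/rate₁ = 1.0670e-01/5.2380e-02 = 2.037
Step 3: [N₂O₅]₂/[N₂O₅]₁ = 0.11/0.054 = 2.037
Step 4: n = ln(2.037)/ln(2.037) = 1.00 ≈ 1
Step 5: The reaction is first order in N₂O₅.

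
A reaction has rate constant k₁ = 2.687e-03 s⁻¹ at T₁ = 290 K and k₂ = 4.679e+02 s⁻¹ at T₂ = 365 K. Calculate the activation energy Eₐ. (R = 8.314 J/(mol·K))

141.6 kJ/mol

Step 1: Use the two-temperature Arrhenius form: ln(k₂/k₁) = -Eₐ/R × (1/T₂ - 1/T₁)
Step 2: ln(k₂/k₁) = ln(4.679e+02/2.687e-03) = ln(174135) = 12.0676
Step 3: 1/T₂ - 1/T₁ = 1/365 - 1/290 = -7.085498e-04 K⁻¹
Step 4: Eₐ = -R × ln(k₂/k₁) / (1/T₂ - 1/T₁) = -8.314 × 12.0676 / -7.085498e-04
Step 5: Eₐ = 1.4160e+05 J/mol = 141.6 kJ/mol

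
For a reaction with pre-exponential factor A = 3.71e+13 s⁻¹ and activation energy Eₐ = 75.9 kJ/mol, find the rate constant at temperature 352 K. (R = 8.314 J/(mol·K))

2.02e+02 s⁻¹

Step 1: Use the Arrhenius equation: k = A × exp(-Eₐ/RT)
Step 2: Convert Eₐ to J/mol: 75.9 kJ/mol = 75900 J/mol
Step 3: Calculate the exponent: -Eₐ/(RT) = -75900/(8.314 × 352) = -25.93517
Step 4: k = 3.71e+13 × exp(-25.93517)
Step 5: k = 3.71e+13 × 5.45128e-12 = 2.0224e+02 s⁻¹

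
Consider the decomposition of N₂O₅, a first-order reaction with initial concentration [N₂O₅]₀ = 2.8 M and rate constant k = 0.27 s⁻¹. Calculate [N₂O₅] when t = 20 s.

0.01265 M

Step 1: For a first-order reaction: [N₂O₅] = [N₂O₅]₀ × e^(-kt)
Step 2: [N₂O₅] = 2.8 × e^(-0.27 × 20)
Step 3: [N₂O₅] = 2.8 × e^(-5.4)
Step 4: [N₂O₅] = 2.8 × 0.00451658 = 0.01265 M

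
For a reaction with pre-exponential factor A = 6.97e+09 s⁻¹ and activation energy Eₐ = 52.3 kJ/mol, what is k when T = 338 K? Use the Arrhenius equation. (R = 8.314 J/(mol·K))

5.76e+01 s⁻¹

Step 1: Use the Arrhenius equation: k = A × exp(-Eₐ/RT)
Step 2: Convert Eₐ to J/mol: 52.3 kJ/mol = 52300 J/mol
Step 3: Calculate the exponent: -Eₐ/(RT) = -52300/(8.314 × 338) = -18.61123
Step 4: k = 6.97e+09 × exp(-18.61123)
Step 5: k = 6.97e+09 × 8.26505e-09 = 5.7607e+01 s⁻¹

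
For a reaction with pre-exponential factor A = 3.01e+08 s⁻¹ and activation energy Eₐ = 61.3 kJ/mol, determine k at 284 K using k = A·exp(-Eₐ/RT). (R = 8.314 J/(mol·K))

1.60e-03 s⁻¹

Step 1: Use the Arrhenius equation: k = A × exp(-Eₐ/RT)
Step 2: Convert Eₐ to J/mol: 61.3 kJ/mol = 61300 J/mol
Step 3: Calculate the exponent: -Eₐ/(RT) = -61300/(8.314 × 284) = -25.96164
Step 4: k = 3.01e+08 × exp(-25.96164)
Step 5: k = 3.01e+08 × 5.30888e-12 = 1.5980e-03 s⁻¹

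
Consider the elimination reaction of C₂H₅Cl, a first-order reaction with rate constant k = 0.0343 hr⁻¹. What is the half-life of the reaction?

20.21 hr

Step 1: For a first-order reaction, t₁/₂ = ln(2)/k
Step 2: t₁/₂ = ln(2)/0.0343
Step 3: t₁/₂ = 0.6931/0.0343 = 20.21 hr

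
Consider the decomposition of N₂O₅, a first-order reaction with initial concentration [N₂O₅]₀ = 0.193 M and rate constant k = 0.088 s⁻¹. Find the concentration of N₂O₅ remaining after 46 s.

0.003369 M

Step 1: For a first-order reaction: [N₂O₅] = [N₂O₅]₀ × e^(-kt)
Step 2: [N₂O₅] = 0.193 × e^(-0.088 × 46)
Step 3: [N₂O₅] = 0.193 × e^(-4.048)
Step 4: [N₂O₅] = 0.193 × 0.0174573 = 0.003369 M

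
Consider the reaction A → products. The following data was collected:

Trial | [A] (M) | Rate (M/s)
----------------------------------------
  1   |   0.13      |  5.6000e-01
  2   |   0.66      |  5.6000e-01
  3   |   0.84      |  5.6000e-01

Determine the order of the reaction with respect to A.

zeroth order (0)

Step 1: Compare trials - when concentration changes, rate stays constant.
Step 2: rate₂/rate₁ = 5.6000e-01/5.6000e-01 = 1
Step 3: [A]₂/[A]₁ = 0.66/0.13 = 5.077
Step 4: Since rate ratio ≈ (conc ratio)^0, the reaction is zeroth order.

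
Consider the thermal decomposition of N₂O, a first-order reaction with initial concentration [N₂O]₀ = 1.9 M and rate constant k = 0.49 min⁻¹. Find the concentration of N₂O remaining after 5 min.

0.164 M

Step 1: For a first-order reaction: [N₂O] = [N₂O]₀ × e^(-kt)
Step 2: [N₂O] = 1.9 × e^(-0.49 × 5)
Step 3: [N₂O] = 1.9 × e^(-2.45)
Step 4: [N₂O] = 1.9 × 0.0862936 = 0.164 M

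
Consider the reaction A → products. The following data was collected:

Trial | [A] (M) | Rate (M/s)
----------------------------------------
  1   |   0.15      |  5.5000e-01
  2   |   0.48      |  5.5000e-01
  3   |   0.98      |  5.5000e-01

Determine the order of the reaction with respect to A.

zeroth order (0)

Step 1: Compare trials - when concentration changes, rate stays constant.
Step 2: rate₂/rate₁ = 5.5000e-01/5.5000e-01 = 1
Step 3: [A]₂/[A]₁ = 0.48/0.15 = 3.2
Step 4: Since rate ratio ≈ (conc ratio)^0, the reaction is zeroth order.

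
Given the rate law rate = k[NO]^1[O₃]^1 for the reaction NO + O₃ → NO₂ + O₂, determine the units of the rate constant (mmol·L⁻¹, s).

(mmol·L⁻¹)⁻¹·s⁻¹

Step 1: Overall order = 1 + 1 = 2.
Step 2: rate has units mmol·L⁻¹·s⁻¹; [NO]^1[O₃]^1 has units (mmol·L⁻¹)^2.
Step 3: k = rate/([NO]^1[O₃]^1), so units of k = (mmol·L⁻¹)^(1-2)·s⁻¹ = (mmol·L⁻¹)⁻¹·s⁻¹.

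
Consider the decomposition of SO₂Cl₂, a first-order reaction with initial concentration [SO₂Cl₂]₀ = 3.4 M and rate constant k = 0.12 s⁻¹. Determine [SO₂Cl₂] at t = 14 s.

0.6337 M

Step 1: For a first-order reaction: [SO₂Cl₂] = [SO₂Cl₂]₀ × e^(-kt)
Step 2: [SO₂Cl₂] = 3.4 × e^(-0.12 × 14)
Step 3: [SO₂Cl₂] = 3.4 × e^(-1.68)
Step 4: [SO₂Cl₂] = 3.4 × 0.186374 = 0.6337 M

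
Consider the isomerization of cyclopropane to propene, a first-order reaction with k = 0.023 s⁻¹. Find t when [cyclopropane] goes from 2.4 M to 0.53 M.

65.67 s

Step 1: For first-order: t = ln([cyclopropane]₀/[cyclopropane])/k
Step 2: t = ln(2.4/0.53)/0.023
Step 3: t = ln(4.528)/0.023
Step 4: t = 1.51/0.023 = 65.67 s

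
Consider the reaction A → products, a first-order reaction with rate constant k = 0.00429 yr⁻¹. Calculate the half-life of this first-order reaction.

161.6 yr

Step 1: For a first-order reaction, t₁/₂ = ln(2)/k
Step 2: t₁/₂ = ln(2)/0.00429
Step 3: t₁/₂ = 0.6931/0.00429 = 161.6 yr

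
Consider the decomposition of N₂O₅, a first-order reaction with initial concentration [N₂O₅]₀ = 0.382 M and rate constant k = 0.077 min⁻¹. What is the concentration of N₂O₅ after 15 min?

0.1204 M

Step 1: For a first-order reaction: [N₂O₅] = [N₂O₅]₀ × e^(-kt)
Step 2: [N₂O₅] = 0.382 × e^(-0.077 × 15)
Step 3: [N₂O₅] = 0.382 × e^(-1.155)
Step 4: [N₂O₅] = 0.382 × 0.315058 = 0.1204 M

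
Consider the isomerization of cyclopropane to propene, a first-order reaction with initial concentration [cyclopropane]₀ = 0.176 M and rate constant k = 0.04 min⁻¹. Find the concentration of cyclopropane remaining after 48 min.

0.0258 M

Step 1: For a first-order reaction: [cyclopropane] = [cyclopropane]₀ × e^(-kt)
Step 2: [cyclopropane] = 0.176 × e^(-0.04 × 48)
Step 3: [cyclopropane] = 0.176 × e^(-1.92)
Step 4: [cyclopropane] = 0.176 × 0.146607 = 0.0258 M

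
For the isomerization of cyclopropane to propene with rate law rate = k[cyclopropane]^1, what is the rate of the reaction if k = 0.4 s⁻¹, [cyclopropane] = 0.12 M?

0.048 M/s

Step 1: Identify the rate law: rate = k[cyclopropane]^1
Step 2: Substitute values: rate = 0.4 × (0.12)^1
Step 3: Calculate: rate = 0.4 × 0.12 = 0.048 M/s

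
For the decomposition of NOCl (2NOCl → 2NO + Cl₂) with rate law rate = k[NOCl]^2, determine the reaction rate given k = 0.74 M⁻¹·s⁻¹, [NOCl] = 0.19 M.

0.02671 M/s

Step 1: Identify the rate law: rate = k[NOCl]^2
Step 2: Substitute values: rate = 0.74 × (0.19)^2
Step 3: Calculate: rate = 0.74 × 0.0361 = 0.026714 M/s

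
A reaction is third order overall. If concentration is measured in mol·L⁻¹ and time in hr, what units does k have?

(mol·L⁻¹)⁻²·hr⁻¹

Step 1: For overall order n, rate = k × (concentration)^n.
Step 2: Rate has units mol·L⁻¹·hr⁻¹; concentration term has units (mol·L⁻¹)^3.
Step 3: k = rate / (concentration)^n, so units of k = (mol·L⁻¹)^(1-3)·hr⁻¹ = (mol·L⁻¹)⁻²·hr⁻¹.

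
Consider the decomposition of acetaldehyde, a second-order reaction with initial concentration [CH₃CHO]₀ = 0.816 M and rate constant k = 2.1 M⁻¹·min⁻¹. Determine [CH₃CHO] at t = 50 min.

0.009414 M

Step 1: For a second-order reaction: 1/[CH₃CHO] = 1/[CH₃CHO]₀ + kt
Step 2: 1/[CH₃CHO] = 1/0.816 + 2.1 × 50
Step 3: 1/[CH₃CHO] = 1.225 + 105 = 106.2
Step 4: [CH₃CHO] = 1/106.2 = 0.009414 M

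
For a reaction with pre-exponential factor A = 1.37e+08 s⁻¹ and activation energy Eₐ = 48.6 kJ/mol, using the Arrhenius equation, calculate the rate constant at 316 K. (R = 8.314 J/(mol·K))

1.27e+00 s⁻¹

Step 1: Use the Arrhenius equation: k = A × exp(-Eₐ/RT)
Step 2: Convert Eₐ to J/mol: 48.6 kJ/mol = 48600 J/mol
Step 3: Calculate the exponent: -Eₐ/(RT) = -48600/(8.314 × 316) = -18.49861
Step 4: k = 1.37e+08 × exp(-18.49861)
Step 5: k = 1.37e+08 × 9.25030e-09 = 1.2673e+00 s⁻¹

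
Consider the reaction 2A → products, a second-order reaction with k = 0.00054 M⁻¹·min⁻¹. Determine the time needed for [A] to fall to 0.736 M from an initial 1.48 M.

1265 min

Step 1: For second-order: t = (1/[A] - 1/[A]₀)/k
Step 2: t = (1/0.736 - 1/1.48)/0.00054
Step 3: t = (1.359 - 0.6757)/0.00054
Step 4: t = 0.683/0.00054 = 1265 min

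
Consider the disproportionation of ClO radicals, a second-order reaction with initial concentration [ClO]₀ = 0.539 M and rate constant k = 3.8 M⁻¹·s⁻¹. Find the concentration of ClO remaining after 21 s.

0.01225 M

Step 1: For a second-order reaction: 1/[ClO] = 1/[ClO]₀ + kt
Step 2: 1/[ClO] = 1/0.539 + 3.8 × 21
Step 3: 1/[ClO] = 1.855 + 79.8 = 81.66
Step 4: [ClO] = 1/81.66 = 0.01225 M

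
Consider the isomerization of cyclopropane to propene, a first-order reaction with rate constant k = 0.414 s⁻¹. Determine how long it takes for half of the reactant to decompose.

1.674 s

Step 1: For a first-order reaction, t₁/₂ = ln(2)/k
Step 2: t₁/₂ = ln(2)/0.414
Step 3: t₁/₂ = 0.6931/0.414 = 1.674 s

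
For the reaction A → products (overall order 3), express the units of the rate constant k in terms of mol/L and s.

(mol/L)⁻²·s⁻¹

Step 1: For overall order n, rate = k × (concentration)^n.
Step 2: Rate has units mol/L·s⁻¹; concentration term has units (mol/L)^3.
Step 3: k = rate / (concentration)^n, so units of k = (mol/L)^(1-3)·s⁻¹ = (mol/L)⁻²·s⁻¹.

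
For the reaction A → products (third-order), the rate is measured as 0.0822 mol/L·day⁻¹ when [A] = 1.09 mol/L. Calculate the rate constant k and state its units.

0.06347 (mol/L)⁻²·day⁻¹

Step 1: rate = k[A]^3, so k = rate / [A]^3.
Step 2: k = 0.0822 / (1.09)^3 = 0.0822 / 1.295.
Step 3: k = 0.06347 (mol/L)⁻²·day⁻¹.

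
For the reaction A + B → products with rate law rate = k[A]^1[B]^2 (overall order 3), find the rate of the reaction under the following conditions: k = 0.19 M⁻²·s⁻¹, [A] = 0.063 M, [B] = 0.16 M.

0.0003064 M/s

Step 1: The rate law is rate = k[A]^1[B]^2, overall order = 1+2 = 3
Step 2: Substitute values: rate = 0.19 × (0.063)^1 × (0.16)^2
Step 3: rate = 0.19 × 0.063 × 0.0256 = 0.000306432 M/s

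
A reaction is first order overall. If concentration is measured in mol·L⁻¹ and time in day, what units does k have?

day⁻¹

Step 1: For overall order n, rate = k × (concentration)^n.
Step 2: Rate has units mol·L⁻¹·day⁻¹; concentration term has units (mol·L⁻¹)^1.
Step 3: k = rate / (concentration)^n, so units of k = (mol·L⁻¹)^(1-1)·day⁻¹ = day⁻¹.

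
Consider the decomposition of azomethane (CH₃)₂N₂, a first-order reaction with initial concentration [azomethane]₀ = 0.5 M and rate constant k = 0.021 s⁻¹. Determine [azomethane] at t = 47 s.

0.1863 M

Step 1: For a first-order reaction: [azomethane] = [azomethane]₀ × e^(-kt)
Step 2: [azomethane] = 0.5 × e^(-0.021 × 47)
Step 3: [azomethane] = 0.5 × e^(-0.987)
Step 4: [azomethane] = 0.5 × 0.372693 = 0.1863 M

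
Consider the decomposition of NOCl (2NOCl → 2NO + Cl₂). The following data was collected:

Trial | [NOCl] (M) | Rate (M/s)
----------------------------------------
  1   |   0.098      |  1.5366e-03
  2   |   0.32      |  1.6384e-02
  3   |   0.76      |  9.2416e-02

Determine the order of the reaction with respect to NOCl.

second order (2)

Step 1: Compare trials to find order n where rate₂/rate₁ = ([NOCl]₂/[NOCl]₁)^n
Step 2: rate₂/rate₁ = 1.6384e-02/1.5366e-03 = 10.66
Step 3: [NOCl]₂/[NOCl]₁ = 0.32/0.098 = 3.265
Step 4: n = ln(10.66)/ln(3.265) = 2.00 ≈ 2
Step 5: The reaction is second order in NOCl.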